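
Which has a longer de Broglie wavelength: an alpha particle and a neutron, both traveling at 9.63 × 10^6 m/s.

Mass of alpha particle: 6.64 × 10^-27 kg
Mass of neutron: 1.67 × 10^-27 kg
The neutron has the longer wavelength.

Using λ = h/(mv), since both particles have the same velocity, the wavelength depends only on mass.

For alpha particle: λ₁ = h/(m₁v) = 1.04 × 10^-14 m
For neutron: λ₂ = h/(m₂v) = 4.12 × 10^-14 m

Since λ ∝ 1/m at constant velocity, the lighter particle has the longer wavelength.

The neutron has the longer de Broglie wavelength.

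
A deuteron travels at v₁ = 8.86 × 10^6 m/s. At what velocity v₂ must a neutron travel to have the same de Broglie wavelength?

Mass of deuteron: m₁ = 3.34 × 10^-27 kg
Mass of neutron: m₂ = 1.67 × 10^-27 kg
v₂ = 1.77 × 10^7 m/s

For equal de Broglie wavelengths: λ₁ = λ₂

h/(m₁v₁) = h/(m₂v₂)
m₁v₁ = m₂v₂
v₂ = v₁ · (m₁/m₂)

v₂ = 8.86 × 10^6 m/s × (3.34 × 10^-27 kg / 1.67 × 10^-27 kg)
v₂ = 1.77 × 10^7 m/s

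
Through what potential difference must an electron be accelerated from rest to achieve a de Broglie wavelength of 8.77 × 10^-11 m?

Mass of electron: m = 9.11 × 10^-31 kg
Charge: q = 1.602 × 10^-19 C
196 V

From λ = h/√(2mqV), we solve for V:

λ² = h²/(2mqV)
V = h²/(2mqλ²)
V = (6.626 × 10^-34 J·s)² / (2 × 9.11 × 10^-31 kg × 1.602 × 10^-19 C × (8.77 × 10^-11 m)²)
V = 196 V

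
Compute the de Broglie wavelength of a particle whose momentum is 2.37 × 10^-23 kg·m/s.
2.80 × 10^-11 m

Using the de Broglie relation λ = h/p:

λ = h/p
λ = (6.626 × 10^-34 J·s) / (2.37 × 10^-23 kg·m/s)
λ = 2.80 × 10^-11 m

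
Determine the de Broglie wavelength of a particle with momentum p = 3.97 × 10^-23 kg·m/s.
1.67 × 10^-11 m

Using the de Broglie relation λ = h/p:

λ = h/p
λ = (6.626 × 10^-34 J·s) / (3.97 × 10^-23 kg·m/s)
λ = 1.67 × 10^-11 m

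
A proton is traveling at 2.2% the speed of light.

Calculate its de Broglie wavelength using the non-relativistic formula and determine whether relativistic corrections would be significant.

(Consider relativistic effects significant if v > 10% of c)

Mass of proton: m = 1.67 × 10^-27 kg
No, relativistic corrections are not needed.

Using the non-relativistic de Broglie formula λ = h/(mv):

v = 2.2% × c = 6.595 × 10^6 m/s

λ = h/(mv)
λ = (6.626 × 10^-34 J·s) / (1.67 × 10^-27 kg × 6.595 × 10^6 m/s)
λ = 6.02 × 10^-14 m

Since v = 2.2% of c < 10% of c, relativistic corrections are NOT significant and this non-relativistic result is a good approximation.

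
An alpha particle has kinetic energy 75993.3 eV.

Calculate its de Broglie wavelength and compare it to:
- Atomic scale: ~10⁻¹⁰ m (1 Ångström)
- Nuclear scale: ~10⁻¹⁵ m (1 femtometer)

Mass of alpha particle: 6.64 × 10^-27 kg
λ = 5.21 × 10^-14 m, which is between nuclear and atomic scales.

Using λ = h/√(2mKE):

KE = 75993.3 eV = 1.218 × 10^-14 J

λ = h/√(2mKE)
λ = (6.626 × 10^-34 J·s) / √(2 × 6.64 × 10^-27 kg × 1.218 × 10^-14 J)
λ = 5.21 × 10^-14 m

Comparison:
- Atomic scale (10⁻¹⁰ m): λ is 0.00052× this size
- Nuclear scale (10⁻¹⁵ m): λ is 52× this size

The wavelength is between nuclear and atomic scales.

This wavelength is appropriate for probing atomic structure but too large for nuclear physics experiments.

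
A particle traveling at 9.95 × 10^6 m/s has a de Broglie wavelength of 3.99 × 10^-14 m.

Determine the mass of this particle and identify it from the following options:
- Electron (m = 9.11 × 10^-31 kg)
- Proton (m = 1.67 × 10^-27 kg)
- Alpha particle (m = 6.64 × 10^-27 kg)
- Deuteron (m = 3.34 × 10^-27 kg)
The particle is a proton.

From λ = h/(mv), solve for mass:

m = h/(λv)
m = (6.626 × 10^-34 J·s) / (3.99 × 10^-14 m × 9.95 × 10^6 m/s)
m = 1.67 × 10^-27 kg

Comparing with the listed masses, this is closest to a proton.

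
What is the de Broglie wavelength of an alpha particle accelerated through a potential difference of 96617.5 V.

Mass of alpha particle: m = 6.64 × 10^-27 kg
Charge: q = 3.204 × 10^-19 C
3.27 × 10^-14 m

When a particle is accelerated through voltage V, it gains kinetic energy KE = qV.

The de Broglie wavelength is then λ = h/√(2mqV):

λ = h/√(2mqV)
λ = (6.626 × 10^-34 J·s) / √(2 × 6.64 × 10^-27 kg × 3.204 × 10^-19 C × 96617.5 V)
λ = 3.27 × 10^-14 m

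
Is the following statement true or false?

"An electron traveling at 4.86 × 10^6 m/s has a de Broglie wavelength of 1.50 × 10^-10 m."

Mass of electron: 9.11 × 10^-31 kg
True

The claim is correct.

Using λ = h/(mv):
λ = (6.626 × 10^-34 J·s) / (9.11 × 10^-31 kg × 4.86 × 10^6 m/s)
λ = 1.50 × 10^-10 m

This matches the claimed value.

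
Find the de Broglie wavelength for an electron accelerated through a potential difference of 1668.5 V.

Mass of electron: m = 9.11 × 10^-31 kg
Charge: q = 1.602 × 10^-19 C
3.00 × 10^-11 m

When a particle is accelerated through voltage V, it gains kinetic energy KE = qV.

The de Broglie wavelength is then λ = h/√(2mqV):

λ = h/√(2mqV)
λ = (6.626 × 10^-34 J·s) / √(2 × 9.11 × 10^-31 kg × 1.602 × 10^-19 C × 1668.5 V)
λ = 3.00 × 10^-11 m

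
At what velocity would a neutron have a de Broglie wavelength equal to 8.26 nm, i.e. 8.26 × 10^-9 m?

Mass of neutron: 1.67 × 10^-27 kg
4.80 × 10^1 m/s

From λ = h/(mv), solve for v:

v = h/(mλ)
v = (6.626 × 10^-34 J·s) / (1.67 × 10^-27 kg × 8.26 × 10^-9 m)
v = 4.80 × 10^1 m/s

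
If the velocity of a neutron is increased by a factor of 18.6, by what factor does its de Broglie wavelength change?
The wavelength decreases by a factor of 18.6.

From λ = h/(mv), the wavelength is inversely proportional to velocity:

λ ∝ 1/v

If v → 18.6v, then λ → λ/18.6

When velocity is increased by a factor of 18.6, the wavelength decreases by a factor of 18.6.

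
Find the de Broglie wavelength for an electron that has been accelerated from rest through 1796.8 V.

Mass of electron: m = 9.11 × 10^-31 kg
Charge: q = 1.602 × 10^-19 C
2.89 × 10^-11 m

When a particle is accelerated through voltage V, it gains kinetic energy KE = qV.

The de Broglie wavelength is then λ = h/√(2mqV):

λ = h/√(2mqV)
λ = (6.626 × 10^-34 J·s) / √(2 × 9.11 × 10^-31 kg × 1.602 × 10^-19 C × 1796.8 V)
λ = 2.89 × 10^-11 m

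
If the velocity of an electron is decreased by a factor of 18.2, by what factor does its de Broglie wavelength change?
The wavelength increases by a factor of 18.2.

From λ = h/(mv), the wavelength is inversely proportional to velocity:

λ ∝ 1/v

If v → v/18.2, then λ → 18.2λ

When velocity is decreased by a factor of 18.2, the wavelength increases by a factor of 18.2.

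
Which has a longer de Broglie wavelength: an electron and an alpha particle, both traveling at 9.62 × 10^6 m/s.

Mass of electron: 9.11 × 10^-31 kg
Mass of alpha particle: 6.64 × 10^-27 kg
The electron has the longer wavelength.

Using λ = h/(mv), since both particles have the same velocity, the wavelength depends only on mass.

For electron: λ₁ = h/(m₁v) = 7.56 × 10^-11 m
For alpha particle: λ₂ = h/(m₂v) = 1.04 × 10^-14 m

Since λ ∝ 1/m at constant velocity, the lighter particle has the longer wavelength.

The electron has the longer de Broglie wavelength.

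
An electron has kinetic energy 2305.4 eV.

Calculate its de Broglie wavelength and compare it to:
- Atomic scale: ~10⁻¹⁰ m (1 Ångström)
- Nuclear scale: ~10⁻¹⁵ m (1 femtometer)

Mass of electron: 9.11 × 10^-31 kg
λ = 2.55 × 10^-11 m, which is between nuclear and atomic scales.

Using λ = h/√(2mKE):

KE = 2305.4 eV = 3.694 × 10^-16 J

λ = h/√(2mKE)
λ = (6.626 × 10^-34 J·s) / √(2 × 9.11 × 10^-31 kg × 3.694 × 10^-16 J)
λ = 2.55 × 10^-11 m

Comparison:
- Atomic scale (10⁻¹⁰ m): λ is 0.26× this size
- Nuclear scale (10⁻¹⁵ m): λ is 2.6e+04× this size

The wavelength is between nuclear and atomic scales.

This wavelength is appropriate for probing atomic structure but too large for nuclear physics experiments.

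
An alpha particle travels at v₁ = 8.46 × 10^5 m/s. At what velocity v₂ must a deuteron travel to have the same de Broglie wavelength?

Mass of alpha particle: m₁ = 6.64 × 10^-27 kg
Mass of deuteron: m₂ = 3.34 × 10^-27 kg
v₂ = 1.68 × 10^6 m/s

For equal de Broglie wavelengths: λ₁ = λ₂

h/(m₁v₁) = h/(m₂v₂)
m₁v₁ = m₂v₂
v₂ = v₁ · (m₁/m₂)

v₂ = 8.46 × 10^5 m/s × (6.64 × 10^-27 kg / 3.34 × 10^-27 kg)
v₂ = 1.68 × 10^6 m/s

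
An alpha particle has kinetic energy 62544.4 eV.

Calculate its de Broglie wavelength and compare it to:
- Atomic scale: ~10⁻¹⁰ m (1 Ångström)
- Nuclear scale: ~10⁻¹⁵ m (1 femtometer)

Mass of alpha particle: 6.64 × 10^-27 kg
λ = 5.74 × 10^-14 m, which is between nuclear and atomic scales.

Using λ = h/√(2mKE):

KE = 62544.4 eV = 1.002 × 10^-14 J

λ = h/√(2mKE)
λ = (6.626 × 10^-34 J·s) / √(2 × 6.64 × 10^-27 kg × 1.002 × 10^-14 J)
λ = 5.74 × 10^-14 m

Comparison:
- Atomic scale (10⁻¹⁰ m): λ is 0.00057× this size
- Nuclear scale (10⁻¹⁵ m): λ is 57× this size

The wavelength is between nuclear and atomic scales.

This wavelength is appropriate for probing atomic structure but too large for nuclear physics experiments.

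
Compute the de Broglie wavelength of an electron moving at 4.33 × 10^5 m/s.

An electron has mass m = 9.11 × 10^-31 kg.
1.68 × 10^-9 m

Using the de Broglie relation λ = h/(mv):

λ = h/(mv)
λ = (6.626 × 10^-34 J·s) / (9.11 × 10^-31 kg × 4.33 × 10^5 m/s)
λ = 1.68 × 10^-9 m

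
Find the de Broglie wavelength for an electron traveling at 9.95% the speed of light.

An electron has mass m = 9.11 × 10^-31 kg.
2.44 × 10^-11 m

Using the de Broglie relation λ = h/(mv):

v = 9.95% × c = 2.983 × 10^7 m/s

λ = h/(mv)
λ = (6.626 × 10^-34 J·s) / (9.11 × 10^-31 kg × 2.983 × 10^7 m/s)
λ = 2.44 × 10^-11 m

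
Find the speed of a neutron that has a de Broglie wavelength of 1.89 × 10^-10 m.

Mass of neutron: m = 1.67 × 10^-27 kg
2.10 × 10^3 m/s

From the de Broglie relation λ = h/(mv), we solve for v:

v = h/(mλ)
v = (6.626 × 10^-34 J·s) / (1.67 × 10^-27 kg × 1.89 × 10^-10 m)
v = 2.10 × 10^3 m/s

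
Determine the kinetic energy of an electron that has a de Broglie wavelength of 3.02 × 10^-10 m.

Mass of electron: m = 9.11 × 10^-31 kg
2.64 × 10^-18 J (or 16.5 eV)

From λ = h/√(2mKE), we solve for KE:

λ² = h²/(2mKE)
KE = h²/(2mλ²)
KE = (6.626 × 10^-34 J·s)² / (2 × 9.11 × 10^-31 kg × (3.02 × 10^-10 m)²)
KE = 2.64 × 10^-18 J
KE = 16.5 eV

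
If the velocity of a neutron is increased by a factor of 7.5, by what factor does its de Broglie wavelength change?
The wavelength decreases by a factor of 7.5.

From λ = h/(mv), the wavelength is inversely proportional to velocity:

λ ∝ 1/v

If v → 7.5v, then λ → λ/7.5

When velocity is increased by a factor of 7.5, the wavelength decreases by a factor of 7.5.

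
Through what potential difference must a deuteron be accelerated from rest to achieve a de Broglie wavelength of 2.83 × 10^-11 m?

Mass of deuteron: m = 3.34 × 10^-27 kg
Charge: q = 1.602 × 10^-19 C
5.12 × 10^-1 V

From λ = h/√(2mqV), we solve for V:

λ² = h²/(2mqV)
V = h²/(2mqλ²)
V = (6.626 × 10^-34 J·s)² / (2 × 3.34 × 10^-27 kg × 1.602 × 10^-19 C × (2.83 × 10^-11 m)²)
V = 5.12 × 10^-1 V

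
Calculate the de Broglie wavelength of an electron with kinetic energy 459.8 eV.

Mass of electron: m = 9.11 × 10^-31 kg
5.72 × 10^-11 m

Using λ = h/√(2mKE):

First convert KE to Joules: KE = 459.8 eV = 7.367 × 10^-17 J

λ = h/√(2mKE)
λ = (6.626 × 10^-34 J·s) / √(2 × 9.11 × 10^-31 kg × 7.367 × 10^-17 J)
λ = 5.72 × 10^-11 m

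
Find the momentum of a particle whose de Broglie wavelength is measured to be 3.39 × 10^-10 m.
1.95 × 10^-24 kg·m/s

From the de Broglie relation λ = h/p, we solve for p:

p = h/λ
p = (6.626 × 10^-34 J·s) / (3.39 × 10^-10 m)
p = 1.95 × 10^-24 kg·m/s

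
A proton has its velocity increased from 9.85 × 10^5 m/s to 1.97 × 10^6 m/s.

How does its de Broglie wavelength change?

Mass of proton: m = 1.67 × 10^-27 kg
The wavelength decreases by a factor of 2.

Using λ = h/(mv):

Initial wavelength: λ₁ = h/(mv₁) = 4.03 × 10^-13 m
Final wavelength: λ₂ = h/(mv₂) = 2.01 × 10^-13 m

Since λ ∝ 1/v, when velocity increases by a factor of 2, the wavelength decreases by a factor of 2.

λ₂/λ₁ = v₁/v₂ = 1/2

The wavelength decreases by a factor of 2.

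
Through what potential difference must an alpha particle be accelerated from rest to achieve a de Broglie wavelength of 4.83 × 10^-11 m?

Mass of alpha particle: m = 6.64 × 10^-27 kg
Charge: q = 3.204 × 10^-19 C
4.42 × 10^-2 V

From λ = h/√(2mqV), we solve for V:

λ² = h²/(2mqV)
V = h²/(2mqλ²)
V = (6.626 × 10^-34 J·s)² / (2 × 6.64 × 10^-27 kg × 3.204 × 10^-19 C × (4.83 × 10^-11 m)²)
V = 4.42 × 10^-2 V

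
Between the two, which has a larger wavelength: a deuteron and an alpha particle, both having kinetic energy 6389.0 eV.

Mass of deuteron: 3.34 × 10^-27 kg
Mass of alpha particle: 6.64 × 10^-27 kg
The deuteron has the longer wavelength.

Using λ = h/√(2mKE):

For deuteron: λ₁ = h/√(2m₁KE) = 2.53 × 10^-13 m
For alpha particle: λ₂ = h/√(2m₂KE) = 1.80 × 10^-13 m

Since λ ∝ 1/√m at constant kinetic energy, the lighter particle has the longer wavelength.

The deuteron has the longer de Broglie wavelength.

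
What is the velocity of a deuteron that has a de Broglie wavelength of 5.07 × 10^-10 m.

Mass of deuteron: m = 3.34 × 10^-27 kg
3.91 × 10^2 m/s

From the de Broglie relation λ = h/(mv), we solve for v:

v = h/(mλ)
v = (6.626 × 10^-34 J·s) / (3.34 × 10^-27 kg × 5.07 × 10^-10 m)
v = 3.91 × 10^2 m/s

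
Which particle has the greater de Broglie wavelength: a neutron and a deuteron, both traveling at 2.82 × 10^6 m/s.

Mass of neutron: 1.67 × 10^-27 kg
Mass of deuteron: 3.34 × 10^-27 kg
The neutron has the longer wavelength.

Using λ = h/(mv), since both particles have the same velocity, the wavelength depends only on mass.

For neutron: λ₁ = h/(m₁v) = 1.41 × 10^-13 m
For deuteron: λ₂ = h/(m₂v) = 7.03 × 10^-14 m

Since λ ∝ 1/m at constant velocity, the lighter particle has the longer wavelength.

The neutron has the longer de Broglie wavelength.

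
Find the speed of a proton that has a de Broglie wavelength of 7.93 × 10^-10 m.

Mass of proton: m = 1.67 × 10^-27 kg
5.00 × 10^2 m/s

From the de Broglie relation λ = h/(mv), we solve for v:

v = h/(mλ)
v = (6.626 × 10^-34 J·s) / (1.67 × 10^-27 kg × 7.93 × 10^-10 m)
v = 5.00 × 10^2 m/s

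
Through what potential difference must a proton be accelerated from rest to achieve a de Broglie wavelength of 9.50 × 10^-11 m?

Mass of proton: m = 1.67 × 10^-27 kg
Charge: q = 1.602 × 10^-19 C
9.09 × 10^-2 V

From λ = h/√(2mqV), we solve for V:

λ² = h²/(2mqV)
V = h²/(2mqλ²)
V = (6.626 × 10^-34 J·s)² / (2 × 1.67 × 10^-27 kg × 1.602 × 10^-19 C × (9.50 × 10^-11 m)²)
V = 9.09 × 10^-2 V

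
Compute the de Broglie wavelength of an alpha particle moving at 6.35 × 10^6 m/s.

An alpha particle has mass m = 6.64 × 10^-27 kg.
1.57 × 10^-14 m

Using the de Broglie relation λ = h/(mv):

λ = h/(mv)
λ = (6.626 × 10^-34 J·s) / (6.64 × 10^-27 kg × 6.35 × 10^6 m/s)
λ = 1.57 × 10^-14 m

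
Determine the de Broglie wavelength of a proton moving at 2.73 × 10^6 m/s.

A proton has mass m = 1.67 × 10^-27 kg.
1.45 × 10^-13 m

Using the de Broglie relation λ = h/(mv):

λ = h/(mv)
λ = (6.626 × 10^-34 J·s) / (1.67 × 10^-27 kg × 2.73 × 10^6 m/s)
λ = 1.45 × 10^-13 m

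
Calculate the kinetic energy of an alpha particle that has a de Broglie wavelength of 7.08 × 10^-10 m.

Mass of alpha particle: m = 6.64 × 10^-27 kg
6.60 × 10^-23 J (or 4.12 × 10^-4 eV)

From λ = h/√(2mKE), we solve for KE:

λ² = h²/(2mKE)
KE = h²/(2mλ²)
KE = (6.626 × 10^-34 J·s)² / (2 × 6.64 × 10^-27 kg × (7.08 × 10^-10 m)²)
KE = 6.60 × 10^-23 J
KE = 4.12 × 10^-4 eV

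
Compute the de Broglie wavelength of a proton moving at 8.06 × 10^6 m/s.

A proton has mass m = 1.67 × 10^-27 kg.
4.92 × 10^-14 m

Using the de Broglie relation λ = h/(mv):

λ = h/(mv)
λ = (6.626 × 10^-34 J·s) / (1.67 × 10^-27 kg × 8.06 × 10^6 m/s)
λ = 4.92 × 10^-14 m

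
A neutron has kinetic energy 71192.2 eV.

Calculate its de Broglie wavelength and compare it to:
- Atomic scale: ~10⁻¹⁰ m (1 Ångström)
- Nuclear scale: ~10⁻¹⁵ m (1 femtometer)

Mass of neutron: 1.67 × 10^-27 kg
λ = 1.07 × 10^-13 m, which is between nuclear and atomic scales.

Using λ = h/√(2mKE):

KE = 71192.2 eV = 1.141 × 10^-14 J

λ = h/√(2mKE)
λ = (6.626 × 10^-34 J·s) / √(2 × 1.67 × 10^-27 kg × 1.141 × 10^-14 J)
λ = 1.07 × 10^-13 m

Comparison:
- Atomic scale (10⁻¹⁰ m): λ is 0.0011× this size
- Nuclear scale (10⁻¹⁵ m): λ is 1.1e+02× this size

The wavelength is between nuclear and atomic scales.

This wavelength is appropriate for probing atomic structure but too large for nuclear physics experiments.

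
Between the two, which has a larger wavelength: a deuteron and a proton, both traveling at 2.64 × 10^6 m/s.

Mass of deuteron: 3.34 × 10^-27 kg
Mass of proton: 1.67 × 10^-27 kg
The proton has the longer wavelength.

Using λ = h/(mv), since both particles have the same velocity, the wavelength depends only on mass.

For deuteron: λ₁ = h/(m₁v) = 7.51 × 10^-14 m
For proton: λ₂ = h/(m₂v) = 1.50 × 10^-13 m

Since λ ∝ 1/m at constant velocity, the lighter particle has the longer wavelength.

The proton has the longer de Broglie wavelength.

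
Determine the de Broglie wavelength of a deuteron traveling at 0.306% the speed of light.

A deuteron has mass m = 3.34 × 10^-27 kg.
2.16 × 10^-13 m

Using the de Broglie relation λ = h/(mv):

v = 0.306% × c = 9.174 × 10^5 m/s

λ = h/(mv)
λ = (6.626 × 10^-34 J·s) / (3.34 × 10^-27 kg × 9.174 × 10^5 m/s)
λ = 2.16 × 10^-13 m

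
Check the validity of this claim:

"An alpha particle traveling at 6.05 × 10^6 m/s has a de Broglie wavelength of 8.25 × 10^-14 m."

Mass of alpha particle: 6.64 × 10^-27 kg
False

The claim is incorrect.

Using λ = h/(mv):
λ = (6.626 × 10^-34 J·s) / (6.64 × 10^-27 kg × 6.05 × 10^6 m/s)
λ = 1.65 × 10^-14 m

The actual wavelength differs from the claimed 8.25 × 10^-14 m.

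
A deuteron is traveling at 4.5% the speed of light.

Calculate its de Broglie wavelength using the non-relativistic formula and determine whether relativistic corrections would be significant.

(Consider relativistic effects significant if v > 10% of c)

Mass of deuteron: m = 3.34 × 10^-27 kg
No, relativistic corrections are not needed.

Using the non-relativistic de Broglie formula λ = h/(mv):

v = 4.5% × c = 1.349 × 10^7 m/s

λ = h/(mv)
λ = (6.626 × 10^-34 J·s) / (3.34 × 10^-27 kg × 1.349 × 10^7 m/s)
λ = 1.47 × 10^-14 m

Since v = 4.5% of c < 10% of c, relativistic corrections are NOT significant and this non-relativistic result is a good approximation.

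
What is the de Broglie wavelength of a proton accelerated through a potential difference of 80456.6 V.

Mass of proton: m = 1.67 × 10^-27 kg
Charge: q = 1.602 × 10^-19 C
1.01 × 10^-13 m

When a particle is accelerated through voltage V, it gains kinetic energy KE = qV.

The de Broglie wavelength is then λ = h/√(2mqV):

λ = h/√(2mqV)
λ = (6.626 × 10^-34 J·s) / √(2 × 1.67 × 10^-27 kg × 1.602 × 10^-19 C × 80456.6 V)
λ = 1.01 × 10^-13 m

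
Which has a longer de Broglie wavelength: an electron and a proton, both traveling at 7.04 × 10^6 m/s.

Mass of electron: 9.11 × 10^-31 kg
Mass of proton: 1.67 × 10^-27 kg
The electron has the longer wavelength.

Using λ = h/(mv), since both particles have the same velocity, the wavelength depends only on mass.

For electron: λ₁ = h/(m₁v) = 1.03 × 10^-10 m
For proton: λ₂ = h/(m₂v) = 5.64 × 10^-14 m

Since λ ∝ 1/m at constant velocity, the lighter particle has the longer wavelength.

The electron has the longer de Broglie wavelength.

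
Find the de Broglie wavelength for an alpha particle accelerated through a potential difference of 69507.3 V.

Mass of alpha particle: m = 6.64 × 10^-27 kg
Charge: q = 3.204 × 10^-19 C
3.85 × 10^-14 m

When a particle is accelerated through voltage V, it gains kinetic energy KE = qV.

The de Broglie wavelength is then λ = h/√(2mqV):

λ = h/√(2mqV)
λ = (6.626 × 10^-34 J·s) / √(2 × 6.64 × 10^-27 kg × 3.204 × 10^-19 C × 69507.3 V)
λ = 3.85 × 10^-14 m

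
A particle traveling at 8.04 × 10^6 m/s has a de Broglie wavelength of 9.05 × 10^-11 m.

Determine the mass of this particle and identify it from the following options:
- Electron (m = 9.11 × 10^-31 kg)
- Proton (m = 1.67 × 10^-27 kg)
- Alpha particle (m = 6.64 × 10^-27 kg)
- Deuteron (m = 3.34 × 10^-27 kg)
The particle is an electron.

From λ = h/(mv), solve for mass:

m = h/(λv)
m = (6.626 × 10^-34 J·s) / (9.05 × 10^-11 m × 8.04 × 10^6 m/s)
m = 9.11 × 10^-31 kg

Comparing with the listed masses, this is closest to an electron.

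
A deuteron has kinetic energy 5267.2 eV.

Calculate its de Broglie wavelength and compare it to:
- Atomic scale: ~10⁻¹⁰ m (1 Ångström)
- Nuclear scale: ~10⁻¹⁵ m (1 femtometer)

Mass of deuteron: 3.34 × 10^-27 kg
λ = 2.79 × 10^-13 m, which is between nuclear and atomic scales.

Using λ = h/√(2mKE):

KE = 5267.2 eV = 8.439 × 10^-16 J

λ = h/√(2mKE)
λ = (6.626 × 10^-34 J·s) / √(2 × 3.34 × 10^-27 kg × 8.439 × 10^-16 J)
λ = 2.79 × 10^-13 m

Comparison:
- Atomic scale (10⁻¹⁰ m): λ is 0.0028× this size
- Nuclear scale (10⁻¹⁵ m): λ is 2.8e+02× this size

The wavelength is between nuclear and atomic scales.

This wavelength is appropriate for probing atomic structure but too large for nuclear physics experiments.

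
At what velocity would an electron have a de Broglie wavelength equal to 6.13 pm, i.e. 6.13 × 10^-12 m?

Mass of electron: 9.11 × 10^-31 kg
1.19 × 10^8 m/s

From λ = h/(mv), solve for v:

v = h/(mλ)
v = (6.626 × 10^-34 J·s) / (9.11 × 10^-31 kg × 6.13 × 10^-12 m)
v = 1.19 × 10^8 m/s

Note: This velocity is 39.6% of the speed of light, so relativistic corrections would be needed for a more accurate calculation.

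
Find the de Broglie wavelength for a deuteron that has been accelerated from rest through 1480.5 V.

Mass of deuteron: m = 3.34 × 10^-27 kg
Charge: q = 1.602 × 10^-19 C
5.26 × 10^-13 m

When a particle is accelerated through voltage V, it gains kinetic energy KE = qV.

The de Broglie wavelength is then λ = h/√(2mqV):

λ = h/√(2mqV)
λ = (6.626 × 10^-34 J·s) / √(2 × 3.34 × 10^-27 kg × 1.602 × 10^-19 C × 1480.5 V)
λ = 5.26 × 10^-13 m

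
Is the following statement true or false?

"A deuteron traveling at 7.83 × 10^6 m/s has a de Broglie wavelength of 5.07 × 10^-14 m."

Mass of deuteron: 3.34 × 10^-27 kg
False

The claim is incorrect.

Using λ = h/(mv):
λ = (6.626 × 10^-34 J·s) / (3.34 × 10^-27 kg × 7.83 × 10^6 m/s)
λ = 2.53 × 10^-14 m

The actual wavelength differs from the claimed 5.07 × 10^-14 m.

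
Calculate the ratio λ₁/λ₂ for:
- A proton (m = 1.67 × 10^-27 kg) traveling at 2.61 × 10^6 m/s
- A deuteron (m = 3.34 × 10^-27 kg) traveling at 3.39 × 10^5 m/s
λ₁/λ₂ = 0.260

Using λ = h/(mv):

λ₁ = h/(m₁v₁) = 1.52 × 10^-13 m
λ₂ = h/(m₂v₂) = 5.85 × 10^-13 m

Ratio λ₁/λ₂ = (m₂v₂)/(m₁v₁)
         = (3.34 × 10^-27 kg × 3.39 × 10^5 m/s) / (1.67 × 10^-27 kg × 2.61 × 10^6 m/s)
         = 0.260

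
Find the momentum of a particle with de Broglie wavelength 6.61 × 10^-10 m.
1.00 × 10^-24 kg·m/s

From the de Broglie relation λ = h/p, we solve for p:

p = h/λ
p = (6.626 × 10^-34 J·s) / (6.61 × 10^-10 m)
p = 1.00 × 10^-24 kg·m/s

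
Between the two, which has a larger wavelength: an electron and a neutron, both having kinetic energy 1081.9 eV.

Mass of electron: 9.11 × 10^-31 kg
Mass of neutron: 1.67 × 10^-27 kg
The electron has the longer wavelength.

Using λ = h/√(2mKE):

For electron: λ₁ = h/√(2m₁KE) = 3.73 × 10^-11 m
For neutron: λ₂ = h/√(2m₂KE) = 8.71 × 10^-13 m

Since λ ∝ 1/√m at constant kinetic energy, the lighter particle has the longer wavelength.

The electron has the longer de Broglie wavelength.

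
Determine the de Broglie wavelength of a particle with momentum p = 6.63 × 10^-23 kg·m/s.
9.99 × 10^-12 m

Using the de Broglie relation λ = h/p:

λ = h/p
λ = (6.626 × 10^-34 J·s) / (6.63 × 10^-23 kg·m/s)
λ = 9.99 × 10^-12 m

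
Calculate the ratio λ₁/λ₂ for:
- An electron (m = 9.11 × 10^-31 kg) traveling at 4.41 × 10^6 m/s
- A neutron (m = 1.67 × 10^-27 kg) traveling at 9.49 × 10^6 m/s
λ₁/λ₂ = 3.94 × 10^3

Using λ = h/(mv):

λ₁ = h/(m₁v₁) = 1.65 × 10^-10 m
λ₂ = h/(m₂v₂) = 4.18 × 10^-14 m

Ratio λ₁/λ₂ = (m₂v₂)/(m₁v₁)
         = (1.67 × 10^-27 kg × 9.49 × 10^6 m/s) / (9.11 × 10^-31 kg × 4.41 × 10^6 m/s)
         = 3.94 × 10^3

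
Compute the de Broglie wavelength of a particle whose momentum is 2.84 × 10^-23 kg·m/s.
2.33 × 10^-11 m

Using the de Broglie relation λ = h/p:

λ = h/p
λ = (6.626 × 10^-34 J·s) / (2.84 × 10^-23 kg·m/s)
λ = 2.33 × 10^-11 m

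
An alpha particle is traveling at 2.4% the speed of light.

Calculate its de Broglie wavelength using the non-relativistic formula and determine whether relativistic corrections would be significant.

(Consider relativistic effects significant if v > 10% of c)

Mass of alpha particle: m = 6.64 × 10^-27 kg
No, relativistic corrections are not needed.

Using the non-relativistic de Broglie formula λ = h/(mv):

v = 2.4% × c = 7.195 × 10^6 m/s

λ = h/(mv)
λ = (6.626 × 10^-34 J·s) / (6.64 × 10^-27 kg × 7.195 × 10^6 m/s)
λ = 1.39 × 10^-14 m

Since v = 2.4% of c < 10% of c, relativistic corrections are NOT significant and this non-relativistic result is a good approximation.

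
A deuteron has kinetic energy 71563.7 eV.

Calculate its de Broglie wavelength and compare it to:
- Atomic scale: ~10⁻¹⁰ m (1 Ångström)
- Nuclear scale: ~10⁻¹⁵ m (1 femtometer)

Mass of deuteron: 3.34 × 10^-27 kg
λ = 7.57 × 10^-14 m, which is between nuclear and atomic scales.

Using λ = h/√(2mKE):

KE = 71563.7 eV = 1.147 × 10^-14 J

λ = h/√(2mKE)
λ = (6.626 × 10^-34 J·s) / √(2 × 3.34 × 10^-27 kg × 1.147 × 10^-14 J)
λ = 7.57 × 10^-14 m

Comparison:
- Atomic scale (10⁻¹⁰ m): λ is 0.00076× this size
- Nuclear scale (10⁻¹⁵ m): λ is 76× this size

The wavelength is between nuclear and atomic scales.

This wavelength is appropriate for probing atomic structure but too large for nuclear physics experiments.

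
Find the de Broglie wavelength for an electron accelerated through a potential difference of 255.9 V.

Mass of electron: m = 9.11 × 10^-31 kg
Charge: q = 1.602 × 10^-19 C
7.67 × 10^-11 m

When a particle is accelerated through voltage V, it gains kinetic energy KE = qV.

The de Broglie wavelength is then λ = h/√(2mqV):

λ = h/√(2mqV)
λ = (6.626 × 10^-34 J·s) / √(2 × 9.11 × 10^-31 kg × 1.602 × 10^-19 C × 255.9 V)
λ = 7.67 × 10^-11 m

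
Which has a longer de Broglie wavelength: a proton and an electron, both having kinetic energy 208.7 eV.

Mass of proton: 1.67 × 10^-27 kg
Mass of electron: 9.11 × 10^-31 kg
The electron has the longer wavelength.

Using λ = h/√(2mKE):

For proton: λ₁ = h/√(2m₁KE) = 1.98 × 10^-12 m
For electron: λ₂ = h/√(2m₂KE) = 8.49 × 10^-11 m

Since λ ∝ 1/√m at constant kinetic energy, the lighter particle has the longer wavelength.

The electron has the longer de Broglie wavelength.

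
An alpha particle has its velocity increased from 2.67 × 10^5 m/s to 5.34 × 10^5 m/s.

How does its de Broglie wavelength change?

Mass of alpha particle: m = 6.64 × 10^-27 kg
The wavelength decreases by a factor of 2.

Using λ = h/(mv):

Initial wavelength: λ₁ = h/(mv₁) = 3.74 × 10^-13 m
Final wavelength: λ₂ = h/(mv₂) = 1.87 × 10^-13 m

Since λ ∝ 1/v, when velocity increases by a factor of 2, the wavelength decreases by a factor of 2.

λ₂/λ₁ = v₁/v₂ = 1/2

The wavelength decreases by a factor of 2.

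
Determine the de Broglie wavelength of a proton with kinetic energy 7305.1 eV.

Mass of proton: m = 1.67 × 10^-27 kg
3.35 × 10^-13 m

Using λ = h/√(2mKE):

First convert KE to Joules: KE = 7305.1 eV = 1.170 × 10^-15 J

λ = h/√(2mKE)
λ = (6.626 × 10^-34 J·s) / √(2 × 1.67 × 10^-27 kg × 1.170 × 10^-15 J)
λ = 3.35 × 10^-13 m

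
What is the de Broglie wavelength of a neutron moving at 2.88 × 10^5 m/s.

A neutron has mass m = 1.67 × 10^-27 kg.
1.38 × 10^-12 m

Using the de Broglie relation λ = h/(mv):

λ = h/(mv)
λ = (6.626 × 10^-34 J·s) / (1.67 × 10^-27 kg × 2.88 × 10^5 m/s)
λ = 1.38 × 10^-12 m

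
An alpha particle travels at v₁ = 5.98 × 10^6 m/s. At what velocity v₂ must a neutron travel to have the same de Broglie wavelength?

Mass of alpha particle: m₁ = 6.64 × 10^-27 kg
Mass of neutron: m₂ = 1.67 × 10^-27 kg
v₂ = 2.38 × 10^7 m/s

For equal de Broglie wavelengths: λ₁ = λ₂

h/(m₁v₁) = h/(m₂v₂)
m₁v₁ = m₂v₂
v₂ = v₁ · (m₁/m₂)

v₂ = 5.98 × 10^6 m/s × (6.64 × 10^-27 kg / 1.67 × 10^-27 kg)
v₂ = 2.38 × 10^7 m/s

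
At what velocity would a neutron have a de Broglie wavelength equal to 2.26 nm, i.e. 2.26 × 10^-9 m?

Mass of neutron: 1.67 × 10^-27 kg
1.76 × 10^2 m/s

From λ = h/(mv), solve for v:

v = h/(mλ)
v = (6.626 × 10^-34 J·s) / (1.67 × 10^-27 kg × 2.26 × 10^-9 m)
v = 1.76 × 10^2 m/s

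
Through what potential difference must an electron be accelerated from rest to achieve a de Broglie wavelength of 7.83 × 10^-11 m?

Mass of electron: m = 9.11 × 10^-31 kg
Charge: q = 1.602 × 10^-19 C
245 V

From λ = h/√(2mqV), we solve for V:

λ² = h²/(2mqV)
V = h²/(2mqλ²)
V = (6.626 × 10^-34 J·s)² / (2 × 9.11 × 10^-31 kg × 1.602 × 10^-19 C × (7.83 × 10^-11 m)²)
V = 245 V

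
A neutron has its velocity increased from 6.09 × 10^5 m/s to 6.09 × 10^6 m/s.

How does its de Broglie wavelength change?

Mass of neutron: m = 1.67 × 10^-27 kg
The wavelength decreases by a factor of 10.

Using λ = h/(mv):

Initial wavelength: λ₁ = h/(mv₁) = 6.52 × 10^-13 m
Final wavelength: λ₂ = h/(mv₂) = 6.52 × 10^-14 m

Since λ ∝ 1/v, when velocity increases by a factor of 10, the wavelength decreases by a factor of 10.

λ₂/λ₁ = v₁/v₂ = 1/10

The wavelength decreases by a factor of 10.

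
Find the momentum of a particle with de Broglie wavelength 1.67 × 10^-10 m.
3.97 × 10^-24 kg·m/s

From the de Broglie relation λ = h/p, we solve for p:

p = h/λ
p = (6.626 × 10^-34 J·s) / (1.67 × 10^-10 m)
p = 3.97 × 10^-24 kg·m/s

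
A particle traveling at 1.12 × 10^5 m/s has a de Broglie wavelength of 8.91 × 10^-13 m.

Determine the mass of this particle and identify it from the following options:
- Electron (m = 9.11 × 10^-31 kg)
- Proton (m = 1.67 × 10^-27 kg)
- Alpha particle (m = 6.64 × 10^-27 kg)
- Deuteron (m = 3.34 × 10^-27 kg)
The particle is an alpha particle.

From λ = h/(mv), solve for mass:

m = h/(λv)
m = (6.626 × 10^-34 J·s) / (8.91 × 10^-13 m × 1.12 × 10^5 m/s)
m = 6.64 × 10^-27 kg

Comparing with the listed masses, this is closest to an alpha particle.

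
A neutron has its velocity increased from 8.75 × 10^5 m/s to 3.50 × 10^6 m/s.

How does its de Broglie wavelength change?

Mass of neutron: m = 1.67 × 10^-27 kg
The wavelength decreases by a factor of 4.

Using λ = h/(mv):

Initial wavelength: λ₁ = h/(mv₁) = 4.53 × 10^-13 m
Final wavelength: λ₂ = h/(mv₂) = 1.13 × 10^-13 m

Since λ ∝ 1/v, when velocity increases by a factor of 4, the wavelength decreases by a factor of 4.

λ₂/λ₁ = v₁/v₂ = 1/4

The wavelength decreases by a factor of 4.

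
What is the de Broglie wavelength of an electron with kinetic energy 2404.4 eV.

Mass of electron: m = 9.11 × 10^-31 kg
2.50 × 10^-11 m

Using λ = h/√(2mKE):

First convert KE to Joules: KE = 2404.4 eV = 3.852 × 10^-16 J

λ = h/√(2mKE)
λ = (6.626 × 10^-34 J·s) / √(2 × 9.11 × 10^-31 kg × 3.852 × 10^-16 J)
λ = 2.50 × 10^-11 m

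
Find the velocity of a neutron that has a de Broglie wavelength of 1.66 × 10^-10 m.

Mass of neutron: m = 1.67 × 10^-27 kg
2.39 × 10^3 m/s

From the de Broglie relation λ = h/(mv), we solve for v:

v = h/(mλ)
v = (6.626 × 10^-34 J·s) / (1.67 × 10^-27 kg × 1.66 × 10^-10 m)
v = 2.39 × 10^3 m/s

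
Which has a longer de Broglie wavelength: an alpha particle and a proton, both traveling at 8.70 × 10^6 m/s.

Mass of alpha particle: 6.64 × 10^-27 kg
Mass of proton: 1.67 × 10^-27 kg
The proton has the longer wavelength.

Using λ = h/(mv), since both particles have the same velocity, the wavelength depends only on mass.

For alpha particle: λ₁ = h/(m₁v) = 1.15 × 10^-14 m
For proton: λ₂ = h/(m₂v) = 4.56 × 10^-14 m

Since λ ∝ 1/m at constant velocity, the lighter particle has the longer wavelength.

The proton has the longer de Broglie wavelength.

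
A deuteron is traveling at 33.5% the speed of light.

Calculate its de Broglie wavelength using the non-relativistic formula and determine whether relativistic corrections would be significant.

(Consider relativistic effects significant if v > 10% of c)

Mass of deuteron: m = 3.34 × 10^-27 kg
Yes, relativistic corrections are needed.

Using the non-relativistic de Broglie formula λ = h/(mv):

v = 33.5% × c = 1.004 × 10^8 m/s

λ = h/(mv)
λ = (6.626 × 10^-34 J·s) / (3.34 × 10^-27 kg × 1.004 × 10^8 m/s)
λ = 1.98 × 10^-15 m

Since v = 33.5% of c > 10% of c, relativistic corrections ARE significant and the actual wavelength would differ from this non-relativistic estimate.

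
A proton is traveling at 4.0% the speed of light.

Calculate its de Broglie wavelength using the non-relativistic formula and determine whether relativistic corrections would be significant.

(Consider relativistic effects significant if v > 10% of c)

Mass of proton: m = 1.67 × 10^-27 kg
No, relativistic corrections are not needed.

Using the non-relativistic de Broglie formula λ = h/(mv):

v = 4.0% × c = 1.199 × 10^7 m/s

λ = h/(mv)
λ = (6.626 × 10^-34 J·s) / (1.67 × 10^-27 kg × 1.199 × 10^7 m/s)
λ = 3.31 × 10^-14 m

Since v = 4.0% of c < 10% of c, relativistic corrections are NOT significant and this non-relativistic result is a good approximation.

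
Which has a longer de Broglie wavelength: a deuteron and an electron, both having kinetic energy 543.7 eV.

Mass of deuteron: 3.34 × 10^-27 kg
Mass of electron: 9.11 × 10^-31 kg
The electron has the longer wavelength.

Using λ = h/√(2mKE):

For deuteron: λ₁ = h/√(2m₁KE) = 8.69 × 10^-13 m
For electron: λ₂ = h/√(2m₂KE) = 5.26 × 10^-11 m

Since λ ∝ 1/√m at constant kinetic energy, the lighter particle has the longer wavelength.

The electron has the longer de Broglie wavelength.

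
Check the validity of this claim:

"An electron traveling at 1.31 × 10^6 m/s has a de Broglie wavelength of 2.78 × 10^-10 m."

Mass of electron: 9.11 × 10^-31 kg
False

The claim is incorrect.

Using λ = h/(mv):
λ = (6.626 × 10^-34 J·s) / (9.11 × 10^-31 kg × 1.31 × 10^6 m/s)
λ = 5.55 × 10^-10 m

The actual wavelength differs from the claimed 2.78 × 10^-10 m.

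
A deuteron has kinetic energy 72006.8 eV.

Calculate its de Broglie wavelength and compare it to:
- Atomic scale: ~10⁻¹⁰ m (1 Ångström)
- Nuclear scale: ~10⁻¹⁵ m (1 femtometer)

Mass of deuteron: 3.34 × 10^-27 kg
λ = 7.55 × 10^-14 m, which is between nuclear and atomic scales.

Using λ = h/√(2mKE):

KE = 72006.8 eV = 1.154 × 10^-14 J

λ = h/√(2mKE)
λ = (6.626 × 10^-34 J·s) / √(2 × 3.34 × 10^-27 kg × 1.154 × 10^-14 J)
λ = 7.55 × 10^-14 m

Comparison:
- Atomic scale (10⁻¹⁰ m): λ is 0.00075× this size
- Nuclear scale (10⁻¹⁵ m): λ is 75× this size

The wavelength is between nuclear and atomic scales.

This wavelength is appropriate for probing atomic structure but too large for nuclear physics experiments.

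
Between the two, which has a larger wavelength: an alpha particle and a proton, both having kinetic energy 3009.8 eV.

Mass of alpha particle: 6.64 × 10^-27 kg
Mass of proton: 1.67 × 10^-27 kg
The proton has the longer wavelength.

Using λ = h/√(2mKE):

For alpha particle: λ₁ = h/√(2m₁KE) = 2.62 × 10^-13 m
For proton: λ₂ = h/√(2m₂KE) = 5.22 × 10^-13 m

Since λ ∝ 1/√m at constant kinetic energy, the lighter particle has the longer wavelength.

The proton has the longer de Broglie wavelength.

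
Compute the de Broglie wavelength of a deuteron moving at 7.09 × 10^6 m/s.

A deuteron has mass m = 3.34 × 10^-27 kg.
2.80 × 10^-14 m

Using the de Broglie relation λ = h/(mv):

λ = h/(mv)
λ = (6.626 × 10^-34 J·s) / (3.34 × 10^-27 kg × 7.09 × 10^6 m/s)
λ = 2.80 × 10^-14 m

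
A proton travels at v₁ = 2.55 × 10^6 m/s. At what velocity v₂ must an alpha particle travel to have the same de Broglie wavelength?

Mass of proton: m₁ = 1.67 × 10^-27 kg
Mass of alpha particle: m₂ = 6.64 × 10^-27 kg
v₂ = 6.41 × 10^5 m/s

For equal de Broglie wavelengths: λ₁ = λ₂

h/(m₁v₁) = h/(m₂v₂)
m₁v₁ = m₂v₂
v₂ = v₁ · (m₁/m₂)

v₂ = 2.55 × 10^6 m/s × (1.67 × 10^-27 kg / 6.64 × 10^-27 kg)
v₂ = 6.41 × 10^5 m/s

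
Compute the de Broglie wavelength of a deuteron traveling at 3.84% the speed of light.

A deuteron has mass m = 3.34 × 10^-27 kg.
1.72 × 10^-14 m

Using the de Broglie relation λ = h/(mv):

v = 3.84% × c = 1.151 × 10^7 m/s

λ = h/(mv)
λ = (6.626 × 10^-34 J·s) / (3.34 × 10^-27 kg × 1.151 × 10^7 m/s)
λ = 1.72 × 10^-14 m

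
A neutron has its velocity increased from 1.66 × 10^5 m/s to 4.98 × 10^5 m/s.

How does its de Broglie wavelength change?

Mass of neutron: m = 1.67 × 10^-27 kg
The wavelength decreases by a factor of 3.

Using λ = h/(mv):

Initial wavelength: λ₁ = h/(mv₁) = 2.39 × 10^-12 m
Final wavelength: λ₂ = h/(mv₂) = 7.97 × 10^-13 m

Since λ ∝ 1/v, when velocity increases by a factor of 3, the wavelength decreases by a factor of 3.

λ₂/λ₁ = v₁/v₂ = 1/3

The wavelength decreases by a factor of 3.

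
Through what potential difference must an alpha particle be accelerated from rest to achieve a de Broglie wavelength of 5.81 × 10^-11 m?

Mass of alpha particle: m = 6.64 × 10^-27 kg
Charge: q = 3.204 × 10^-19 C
3.06 × 10^-2 V

From λ = h/√(2mqV), we solve for V:

λ² = h²/(2mqV)
V = h²/(2mqλ²)
V = (6.626 × 10^-34 J·s)² / (2 × 6.64 × 10^-27 kg × 3.204 × 10^-19 C × (5.81 × 10^-11 m)²)
V = 3.06 × 10^-2 V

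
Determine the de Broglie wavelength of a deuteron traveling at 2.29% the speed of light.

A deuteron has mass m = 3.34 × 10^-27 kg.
2.89 × 10^-14 m

Using the de Broglie relation λ = h/(mv):

v = 2.29% × c = 6.865 × 10^6 m/s

λ = h/(mv)
λ = (6.626 × 10^-34 J·s) / (3.34 × 10^-27 kg × 6.865 × 10^6 m/s)
λ = 2.89 × 10^-14 m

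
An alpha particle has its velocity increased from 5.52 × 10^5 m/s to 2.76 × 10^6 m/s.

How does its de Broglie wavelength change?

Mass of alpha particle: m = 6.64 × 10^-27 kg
The wavelength decreases by a factor of 5.

Using λ = h/(mv):

Initial wavelength: λ₁ = h/(mv₁) = 1.81 × 10^-13 m
Final wavelength: λ₂ = h/(mv₂) = 3.62 × 10^-14 m

Since λ ∝ 1/v, when velocity increases by a factor of 5, the wavelength decreases by a factor of 5.

λ₂/λ₁ = v₁/v₂ = 1/5

The wavelength decreases by a factor of 5.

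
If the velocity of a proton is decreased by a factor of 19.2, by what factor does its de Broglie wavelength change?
The wavelength increases by a factor of 19.2.

From λ = h/(mv), the wavelength is inversely proportional to velocity:

λ ∝ 1/v

If v → v/19.2, then λ → 19.2λ

When velocity is decreased by a factor of 19.2, the wavelength increases by a factor of 19.2.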